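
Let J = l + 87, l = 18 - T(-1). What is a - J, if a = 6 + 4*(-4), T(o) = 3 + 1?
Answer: -111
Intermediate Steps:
T(o) = 4
a = -10 (a = 6 - 16 = -10)
l = 14 (l = 18 - 1*4 = 18 - 4 = 14)
J = 101 (J = 14 + 87 = 101)
a - J = -10 - 1*101 = -10 - 101 = -111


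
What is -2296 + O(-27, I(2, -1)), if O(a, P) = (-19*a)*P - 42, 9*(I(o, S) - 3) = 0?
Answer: -799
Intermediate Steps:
I(o, S) = 3 (I(o, S) = 3 + (⅑)*0 = 3 + 0 = 3)
O(a, P) = -42 - 19*P*a (O(a, P) = -19*P*a - 42 = -42 - 19*P*a)
-2296 + O(-27, I(2, -1)) = -2296 + (-42 - 19*3*(-27)) = -2296 + (-42 + 1539) = -2296 + 1497 = -799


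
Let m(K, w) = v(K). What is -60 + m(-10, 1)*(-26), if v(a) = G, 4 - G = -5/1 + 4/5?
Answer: -1366/5 ≈ -273.20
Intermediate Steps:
G = 41/5 (G = 4 - (-5/1 + 4/5) = 4 - (-5*1 + 4*(⅕)) = 4 - (-5 + ⅘) = 4 - 1*(-21/5) = 4 + 21/5 = 41/5 ≈ 8.2000)
v(a) = 41/5
m(K, w) = 41/5
-60 + m(-10, 1)*(-26) = -60 + (41/5)*(-26) = -60 - 1066/5 = -1366/5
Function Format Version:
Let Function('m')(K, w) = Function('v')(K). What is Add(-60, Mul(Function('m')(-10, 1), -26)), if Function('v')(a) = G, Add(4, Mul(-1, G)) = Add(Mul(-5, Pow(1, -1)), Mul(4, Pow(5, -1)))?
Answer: Rational(-1366, 5) ≈ -273.20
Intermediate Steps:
G = Rational(41, 5) (G = Add(4, Mul(-1, Add(Mul(-5, Pow(1, -1)), Mul(4, Pow(5, -1))))) = Add(4, Mul(-1, Add(Mul(-5, 1), Mul(4, Rational(1, 5))))) = Add(4, Mul(-1, Add(-5, Rational(4, 5)))) = Add(4, Mul(-1, Rational(-21, 5))) = Add(4, Rational(21, 5)) = Rational(41, 5) ≈ 8.2000)
Function('v')(a) = Rational(41, 5)
Function('m')(K, w) = Rational(41, 5)
Add(-60, Mul(Function('m')(-10, 1), -26)) = Add(-60, Mul(Rational(41, 5), -26)) = Add(-60, Rational(-1066, 5)) = Rational(-1366, 5)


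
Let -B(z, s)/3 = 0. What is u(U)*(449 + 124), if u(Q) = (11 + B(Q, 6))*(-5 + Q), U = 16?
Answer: 69333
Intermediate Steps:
B(z, s) = 0 (B(z, s) = -3*0 = 0)
u(Q) = -55 + 11*Q (u(Q) = (11 + 0)*(-5 + Q) = 11*(-5 + Q) = -55 + 11*Q)
u(U)*(449 + 124) = (-55 + 11*16)*(449 + 124) = (-55 + 176)*573 = 121*573 = 69333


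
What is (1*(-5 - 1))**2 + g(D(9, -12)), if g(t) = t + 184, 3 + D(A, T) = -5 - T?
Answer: 224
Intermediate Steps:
D(A, T) = -8 - T (D(A, T) = -3 + (-5 - T) = -8 - T)
g(t) = 184 + t
(1*(-5 - 1))**2 + g(D(9, -12)) = (1*(-5 - 1))**2 + (184 + (-8 - 1*(-12))) = (1*(-6))**2 + (184 + (-8 + 12)) = (-6)**2 + (184 + 4) = 36 + 188 = 224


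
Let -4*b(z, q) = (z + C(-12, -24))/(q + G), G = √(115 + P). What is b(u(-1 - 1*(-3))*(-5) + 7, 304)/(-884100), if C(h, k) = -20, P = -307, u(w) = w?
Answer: -437/20468683200 + 23*I*√3/40937366400 ≈ -2.135e-8 + 9.7313e-10*I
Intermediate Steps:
G = 8*I*√3 (G = √(115 - 307) = √(-192) = 8*I*√3 ≈ 13.856*I)
b(z, q) = -(-20 + z)/(4*(q + 8*I*√3)) (b(z, q) = -(z - 20)/(4*(q + 8*I*√3)) = -(-20 + z)/(4*(q + 8*I*√3)))
b(u(-1 - 1*(-3))*(-5) + 7, 304)/(-884100) = ((20 - ((-1 - 1*(-3))*(-5) + 7))/(4*(304 + 8*I*√3)))/(-884100) = ((20 - ((-1 + 3)*(-5) + 7))/(4*(304 + 8*I*√3)))*(-1/884100) = ((20 - (2*(-5) + 7))/(4*(304 + 8*I*√3)))*(-1/884100) = ((20 - (-10 + 7))/(4*(304 + 8*I*√3)))*(-1/884100) = ((20 - 1*(-3))/(4*(304 + 8*I*√3)))*(-1/884100) = ((20 + 3)/(4*(304 + 8*I*√3)))*(-1/884100) = ((¼)*23/(304 + 8*I*√3))*(-1/884100) = (23/(4*(304 + 8*I*√3)))*(-1/884100) = -23/(3536400*(304 + 8*I*√3))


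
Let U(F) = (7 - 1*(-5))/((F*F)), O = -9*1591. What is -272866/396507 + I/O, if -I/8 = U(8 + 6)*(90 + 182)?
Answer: -6994920250/10303763071 ≈ -0.67887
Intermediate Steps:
O = -14319
U(F) = 12/F**2 (U(F) = (7 + 5)/(F**2) = 12/F**2)
I = -6528/49 (I = -8*12/(8 + 6)**2*(90 + 182) = -8*12/14**2*272 = -8*12*(1/196)*272 = -24*272/49 = -8*816/49 = -6528/49 ≈ -133.22)
-272866/396507 + I/O = -272866/396507 - 6528/49/(-14319) = -272866*1/396507 - 6528/49*(-1/14319) = -272866/396507 + 2176/233877 = -6994920250/10303763071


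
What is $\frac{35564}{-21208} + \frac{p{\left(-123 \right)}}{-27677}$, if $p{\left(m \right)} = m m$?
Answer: $- \frac{326290165}{146743454} \approx -2.2235$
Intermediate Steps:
$p{\left(m \right)} = m^{2}$
$\frac{35564}{-21208} + \frac{p{\left(-123 \right)}}{-27677} = \frac{35564}{-21208} + \frac{\left(-123\right)^{2}}{-27677} = 35564 \left(- \frac{1}{21208}\right) + 15129 \left(- \frac{1}{27677}\right) = - \frac{8891}{5302} - \frac{15129}{27677} = - \frac{326290165}{146743454}$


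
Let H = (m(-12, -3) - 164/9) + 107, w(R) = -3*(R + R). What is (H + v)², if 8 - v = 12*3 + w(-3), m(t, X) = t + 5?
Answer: 103684/81 ≈ 1280.0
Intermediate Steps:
m(t, X) = 5 + t
w(R) = -6*R
v = -46 (v = 8 - (12*3 - 6*(-3)) = 8 - (36 + 18) = 8 - 1*54 = 8 - 54 = -46)
H = 736/9 (H = ((5 - 12) - 164/9) + 107 = (-7 - 164*⅑) + 107 = (-7 - 164/9) + 107 = -227/9 + 107 = 736/9 ≈ 81.778)
(H + v)² = (736/9 - 46)² = (322/9)² = 103684/81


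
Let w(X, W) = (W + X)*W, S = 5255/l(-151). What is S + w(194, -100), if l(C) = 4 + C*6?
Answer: -8484055/902 ≈ -9405.8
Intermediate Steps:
l(C) = 4 + 6*C
S = -5255/902 (S = 5255/(4 + 6*(-151)) = 5255/(4 - 906) = 5255/(-902) = 5255*(-1/902) = -5255/902 ≈ -5.8259)
w(X, W) = W*(W + X)
S + w(194, -100) = -5255/902 - 100*(-100 + 194) = -5255/902 - 100*94 = -5255/902 - 9400 = -8484055/902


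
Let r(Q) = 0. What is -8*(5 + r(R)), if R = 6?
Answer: -40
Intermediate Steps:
-8*(5 + r(R)) = -8*(5 + 0) = -8*5 = -40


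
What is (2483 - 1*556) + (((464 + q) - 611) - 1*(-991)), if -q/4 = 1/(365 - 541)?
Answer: 121925/44 ≈ 2771.0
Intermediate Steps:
q = 1/44 (q = -4/(365 - 541) = -4/(-176) = -4*(-1/176) = 1/44 ≈ 0.022727)
(2483 - 1*556) + (((464 + q) - 611) - 1*(-991)) = (2483 - 1*556) + (((464 + 1/44) - 611) - 1*(-991)) = (2483 - 556) + ((20417/44 - 611) + 991) = 1927 + (-6467/44 + 991) = 1927 + 37137/44 = 121925/44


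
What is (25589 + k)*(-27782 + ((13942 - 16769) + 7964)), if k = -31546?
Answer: 134896265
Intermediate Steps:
(25589 + k)*(-27782 + ((13942 - 16769) + 7964)) = (25589 - 31546)*(-27782 + ((13942 - 16769) + 7964)) = -5957*(-27782 + (-2827 + 7964)) = -5957*(-27782 + 5137) = -5957*(-22645) = 134896265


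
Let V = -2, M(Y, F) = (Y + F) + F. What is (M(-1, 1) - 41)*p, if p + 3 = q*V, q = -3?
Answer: -120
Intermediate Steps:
M(Y, F) = Y + 2*F (M(Y, F) = (F + Y) + F = Y + 2*F)
p = 3 (p = -3 - 3*(-2) = -3 + 6 = 3)
(M(-1, 1) - 41)*p = ((-1 + 2*1) - 41)*3 = ((-1 + 2) - 41)*3 = (1 - 41)*3 = -40*3 = -120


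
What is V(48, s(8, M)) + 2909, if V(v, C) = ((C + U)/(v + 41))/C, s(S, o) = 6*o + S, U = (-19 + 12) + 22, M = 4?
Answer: 8284879/2848 ≈ 2909.0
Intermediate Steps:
U = 15 (U = -7 + 22 = 15)
s(S, o) = S + 6*o
V(v, C) = (15 + C)/(C*(41 + v)) (V(v, C) = ((C + 15)/(v + 41))/C = ((15 + C)/(41 + v))/C = (15 + C)/(C*(41 + v)))
V(48, s(8, M)) + 2909 = (15 + (8 + 6*4))/((8 + 6*4)*(41 + 48)) + 2909 = (15 + (8 + 24))/((8 + 24)*89) + 2909 = (1/89)*(15 + 32)/32 + 2909 = (1/32)*(1/89)*47 + 2909 = 47/2848 + 2909 = 8284879/2848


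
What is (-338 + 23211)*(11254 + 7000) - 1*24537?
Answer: 417499205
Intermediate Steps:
(-338 + 23211)*(11254 + 7000) - 1*24537 = 22873*18254 - 24537 = 417523742 - 24537 = 417499205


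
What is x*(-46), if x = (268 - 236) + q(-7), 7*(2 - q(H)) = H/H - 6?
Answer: -11178/7 ≈ -1596.9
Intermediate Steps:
q(H) = 19/7 (q(H) = 2 - (H/H - 6)/7 = 2 - (1 - 6)/7 = 2 - ⅐*(-5) = 2 + 5/7 = 19/7)
x = 243/7 (x = (268 - 236) + 19/7 = 32 + 19/7 = 243/7 ≈ 34.714)
x*(-46) = (243/7)*(-46) = -11178/7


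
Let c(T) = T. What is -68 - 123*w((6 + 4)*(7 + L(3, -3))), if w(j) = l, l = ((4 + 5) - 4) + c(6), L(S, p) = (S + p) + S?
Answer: -1421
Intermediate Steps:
L(S, p) = p + 2*S
l = 11 (l = ((4 + 5) - 4) + 6 = (9 - 4) + 6 = 5 + 6 = 11)
w(j) = 11
-68 - 123*w((6 + 4)*(7 + L(3, -3))) = -68 - 123*11 = -68 - 1353 = -1421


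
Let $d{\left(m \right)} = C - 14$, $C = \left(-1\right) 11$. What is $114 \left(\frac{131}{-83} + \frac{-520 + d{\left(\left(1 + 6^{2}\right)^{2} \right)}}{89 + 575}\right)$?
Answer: $- \frac{90801}{332} \approx -273.5$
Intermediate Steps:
$C = -11$
$d{\left(m \right)} = -25$ ($d{\left(m \right)} = -11 - 14 = -25$)
$114 \left(\frac{131}{-83} + \frac{-520 + d{\left(\left(1 + 6^{2}\right)^{2} \right)}}{89 + 575}\right) = 114 \left(\frac{131}{-83} + \frac{-520 - 25}{89 + 575}\right) = 114 \left(131 \left(- \frac{1}{83}\right) - \frac{545}{664}\right) = 114 \left(- \frac{131}{83} - \frac{545}{664}\right) = 114 \left(- \frac{1593}{664}\right) = - \frac{90801}{332}$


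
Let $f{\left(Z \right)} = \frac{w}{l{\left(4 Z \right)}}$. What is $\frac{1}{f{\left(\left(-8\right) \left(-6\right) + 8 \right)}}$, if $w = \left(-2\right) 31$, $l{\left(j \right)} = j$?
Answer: $- \frac{112}{31} \approx -3.6129$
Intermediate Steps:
$w = -62$
$f{\left(Z \right)} = - \frac{31}{2 Z}$ ($f{\left(Z \right)} = - \frac{62}{4 Z} = - 62 \frac{1}{4 Z} = - \frac{31}{2 Z}$)
$\frac{1}{f{\left(\left(-8\right) \left(-6\right) + 8 \right)}} = \frac{1}{\left(- \frac{31}{2}\right) \frac{1}{\left(-8\right) \left(-6\right) + 8}} = \frac{1}{\left(- \frac{31}{2}\right) \frac{1}{48 + 8}} = \frac{1}{\left(- \frac{31}{2}\right) \frac{1}{56}} = \frac{1}{- \frac{31}{112}} = - \frac{112}{31}$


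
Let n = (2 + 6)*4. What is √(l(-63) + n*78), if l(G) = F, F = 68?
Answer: 2*√641 ≈ 50.636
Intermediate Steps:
l(G) = 68
n = 32 (n = 8*4 = 32)
√(l(-63) + n*78) = √(68 + 32*78) = √(68 + 2496) = √2564 = 2*√641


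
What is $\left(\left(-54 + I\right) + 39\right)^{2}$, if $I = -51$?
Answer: $4356$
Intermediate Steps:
$\left(\left(-54 + I\right) + 39\right)^{2} = \left(\left(-54 - 51\right) + 39\right)^{2} = \left(-105 + 39\right)^{2} = \left(-66\right)^{2} = 4356$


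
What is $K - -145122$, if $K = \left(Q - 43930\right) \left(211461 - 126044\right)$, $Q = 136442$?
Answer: $7902242626$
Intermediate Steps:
$K = 7902097504$ ($K = \left(136442 - 43930\right) \left(211461 - 126044\right) = 92512 \cdot 85417 = 7902097504$)
$K - -145122 = 7902097504 - -145122 = 7902097504 + 145122 = 7902242626$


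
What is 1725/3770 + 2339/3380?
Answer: 112681/98020 ≈ 1.1496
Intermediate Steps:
1725/3770 + 2339/3380 = 1725*(1/3770) + 2339*(1/3380) = 345/754 + 2339/3380 = 112681/98020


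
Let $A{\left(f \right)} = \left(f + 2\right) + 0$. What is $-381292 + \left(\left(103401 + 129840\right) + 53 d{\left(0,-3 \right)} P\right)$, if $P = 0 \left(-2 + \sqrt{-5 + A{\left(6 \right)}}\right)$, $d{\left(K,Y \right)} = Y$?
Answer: $-148051$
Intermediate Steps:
$A{\left(f \right)} = 2 + f$ ($A{\left(f \right)} = \left(2 + f\right) + 0 = 2 + f$)
$P = 0$ ($P = 0 \left(-2 + \sqrt{-5 + \left(2 + 6\right)}\right) = 0 \left(-2 + \sqrt{-5 + 8}\right) = 0 \left(-2 + \sqrt{3}\right) = 0$)
$-381292 + \left(\left(103401 + 129840\right) + 53 d{\left(0,-3 \right)} P\right) = -381292 + \left(\left(103401 + 129840\right) + 53 \left(-3\right) 0\right) = -381292 + \left(233241 - 0\right) = -381292 + \left(233241 + 0\right) = -381292 + 233241 = -148051$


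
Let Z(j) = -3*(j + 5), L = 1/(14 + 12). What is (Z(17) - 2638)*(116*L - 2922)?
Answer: 7889024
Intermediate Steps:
L = 1/26 ≈ 0.038462
Z(j) = -15 - 3*j (Z(j) = -3*(5 + j) = -15 - 3*j)
(Z(17) - 2638)*(116*L - 2922) = ((-15 - 3*17) - 2638)*(116*(1/26) - 2922) = ((-15 - 51) - 2638)*(58/13 - 2922) = (-66 - 2638)*(-37928/13) = -2704*(-37928/13) = 7889024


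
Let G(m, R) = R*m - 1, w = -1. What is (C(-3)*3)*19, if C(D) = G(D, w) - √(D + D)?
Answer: 114 - 57*I*√6 ≈ 114.0 - 139.62*I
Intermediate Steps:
G(m, R) = -1 + R*m
C(D) = -1 - D - √2*√D (C(D) = (-1 - D) - √(D + D) = (-1 - D) - √(2*D) = (-1 - D) - √2*√D = -1 - D - √2*√D)
(C(-3)*3)*19 = ((-1 - 1*(-3) - √2*√(-3))*3)*19 = ((-1 + 3 - √2*I*√3)*3)*19 = ((-1 + 3 - I*√6)*3)*19 = ((2 - I*√6)*3)*19 = (6 - 3*I*√6)*19 = 114 - 57*I*√6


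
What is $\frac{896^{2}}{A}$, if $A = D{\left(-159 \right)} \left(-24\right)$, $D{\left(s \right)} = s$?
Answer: $\frac{100352}{477} \approx 210.38$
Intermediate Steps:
$A = 3816$ ($A = \left(-159\right) \left(-24\right) = 3816$)
$\frac{896^{2}}{A} = \frac{896^{2}}{3816} = 802816 \cdot \frac{1}{3816} = \frac{100352}{477}$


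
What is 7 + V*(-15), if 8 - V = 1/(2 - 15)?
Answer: -1484/13 ≈ -114.15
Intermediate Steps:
V = 105/13 (V = 8 - 1/(2 - 15) = 8 - 1/(-13) = 8 - 1*(-1/13) = 8 + 1/13 = 105/13 ≈ 8.0769)
7 + V*(-15) = 7 + (105/13)*(-15) = 7 - 1575/13 = -1484/13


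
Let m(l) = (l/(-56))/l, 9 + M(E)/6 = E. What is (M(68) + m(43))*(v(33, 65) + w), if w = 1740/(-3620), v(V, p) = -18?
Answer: -66307935/10136 ≈ -6541.8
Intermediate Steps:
w = -87/181 (w = 1740*(-1/3620) = -87/181 ≈ -0.48066)
M(E) = -54 + 6*E
m(l) = -1/56 (m(l) = (l*(-1/56))/l = (-l/56)/l = -1/56)
(M(68) + m(43))*(v(33, 65) + w) = ((-54 + 6*68) - 1/56)*(-18 - 87/181) = ((-54 + 408) - 1/56)*(-3345/181) = (354 - 1/56)*(-3345/181) = (19823/56)*(-3345/181) = -66307935/10136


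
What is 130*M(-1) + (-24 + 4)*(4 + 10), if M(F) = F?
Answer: -410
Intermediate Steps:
130*M(-1) + (-24 + 4)*(4 + 10) = 130*(-1) + (-24 + 4)*(4 + 10) = -130 - 20*14 = -130 - 280 = -410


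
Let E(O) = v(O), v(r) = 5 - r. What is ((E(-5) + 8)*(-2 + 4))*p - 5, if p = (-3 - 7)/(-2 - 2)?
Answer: 85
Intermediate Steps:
p = 5/2 (p = -10/(-4) = -10*(-¼) = 5/2 ≈ 2.5000)
E(O) = 5 - O
((E(-5) + 8)*(-2 + 4))*p - 5 = (((5 - 1*(-5)) + 8)*(-2 + 4))*(5/2) - 5 = (((5 + 5) + 8)*2)*(5/2) - 5 = ((10 + 8)*2)*(5/2) - 5 = (18*2)*(5/2) - 5 = 36*(5/2) - 5 = 90 - 5 = 85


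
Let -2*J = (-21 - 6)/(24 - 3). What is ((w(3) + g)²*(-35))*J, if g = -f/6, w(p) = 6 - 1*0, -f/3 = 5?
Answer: -13005/8 ≈ -1625.6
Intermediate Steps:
f = -15 (f = -3*5 = -15)
w(p) = 6 (w(p) = 6 + 0 = 6)
g = 5/2 (g = -(-15)/6 = -1*(-5/2) = 5/2 ≈ 2.5000)
J = 9/14 (J = -(-21 - 6)/(2*(24 - 3)) = -(-27)/(2*21) = -½*(-9/7) = 9/14 ≈ 0.64286)
((w(3) + g)²*(-35))*J = ((6 + 5/2)²*(-35))*(9/14) = ((17/2)²*(-35))*(9/14) = ((289/4)*(-35))*(9/14) = -10115/4*9/14 = -13005/8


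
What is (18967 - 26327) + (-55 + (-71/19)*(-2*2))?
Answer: -140601/19 ≈ -7400.1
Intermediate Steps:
(18967 - 26327) + (-55 + (-71/19)*(-2*2)) = -7360 + (-55 - 71*1/19*(-4)) = -7360 + (-55 - 71/19*(-4)) = -7360 + (-55 + 284/19) = -7360 - 761/19 = -140601/19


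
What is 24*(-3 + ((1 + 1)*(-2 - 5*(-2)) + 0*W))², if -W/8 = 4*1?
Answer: 4056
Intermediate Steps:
W = -32 ≈ -32.000
24*(-3 + ((1 + 1)*(-2 - 5*(-2)) + 0*W))² = 24*(-3 + ((1 + 1)*(-2 - 5*(-2)) + 0*(-32)))² = 24*(-3 + (2*(-2 + 10) + 0))² = 24*(-3 + (2*8 + 0))² = 24*(-3 + (16 + 0))² = 24*(-3 + 16)² = 24*13² = 24*169 = 4056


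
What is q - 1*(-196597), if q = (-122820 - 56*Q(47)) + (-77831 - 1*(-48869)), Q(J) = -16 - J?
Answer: 48343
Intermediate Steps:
q = -148254 (q = (-122820 - 56*(-16 - 1*47)) + (-77831 - 1*(-48869)) = (-122820 - 56*(-16 - 47)) + (-77831 + 48869) = (-122820 - 56*(-63)) - 28962 = (-122820 + 3528) - 28962 = -119292 - 28962 = -148254)
q - 1*(-196597) = -148254 - 1*(-196597) = -148254 + 196597 = 48343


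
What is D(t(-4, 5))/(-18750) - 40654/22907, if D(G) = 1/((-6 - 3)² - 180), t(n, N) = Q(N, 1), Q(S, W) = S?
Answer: -75463964593/42521118750 ≈ -1.7747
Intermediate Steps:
t(n, N) = N
D(G) = -1/99 (D(G) = 1/((-9)² - 180) = 1/(81 - 180) = 1/(-99) = -1/99)
D(t(-4, 5))/(-18750) - 40654/22907 = -1/99/(-18750) - 40654/22907 = -1/99*(-1/18750) - 40654*1/22907 = 1/1856250 - 40654/22907 = -75463964593/42521118750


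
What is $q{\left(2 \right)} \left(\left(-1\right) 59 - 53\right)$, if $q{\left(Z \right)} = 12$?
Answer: $-1344$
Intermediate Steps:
$q{\left(2 \right)} \left(\left(-1\right) 59 - 53\right) = 12 \left(\left(-1\right) 59 - 53\right) = 12 \left(-59 - 53\right) = 12 \left(-112\right) = -1344$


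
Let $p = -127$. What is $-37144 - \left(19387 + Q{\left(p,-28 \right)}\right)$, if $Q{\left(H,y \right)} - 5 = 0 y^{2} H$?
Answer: $-56536$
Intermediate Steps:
$Q{\left(H,y \right)} = 5$ ($Q{\left(H,y \right)} = 5 + 0 y^{2} H = 5 + 0 H = 5 + 0 = 5$)
$-37144 - \left(19387 + Q{\left(p,-28 \right)}\right) = -37144 - 19392 = -56536$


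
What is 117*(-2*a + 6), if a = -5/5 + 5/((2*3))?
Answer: 741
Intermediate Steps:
a = -1/6 (a = -5*1/5 + 5/6 = -1 + 5*(1/6) = -1 + 5/6 = -1/6 ≈ -0.16667)
117*(-2*a + 6) = 117*(-2*(-1/6) + 6) = 117*(1/3 + 6) = 117*(19/3) = 741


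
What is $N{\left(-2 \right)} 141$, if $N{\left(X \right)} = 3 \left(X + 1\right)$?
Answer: $-423$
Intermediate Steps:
$N{\left(X \right)} = 3 + 3 X$ ($N{\left(X \right)} = 3 \left(1 + X\right) = 3 + 3 X$)
$N{\left(-2 \right)} 141 = \left(3 + 3 \left(-2\right)\right) 141 = \left(3 - 6\right) 141 = \left(-3\right) 141 = -423$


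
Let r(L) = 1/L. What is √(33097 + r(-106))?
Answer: 3*√41319754/106 ≈ 181.93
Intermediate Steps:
√(33097 + r(-106)) = √(33097 + 1/(-106)) = √(33097 - 1/106) = √(3508281/106) = 3*√41319754/106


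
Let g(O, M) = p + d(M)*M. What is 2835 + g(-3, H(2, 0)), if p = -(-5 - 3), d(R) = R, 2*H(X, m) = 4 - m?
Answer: 2847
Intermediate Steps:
H(X, m) = 2 - m/2 (H(X, m) = (4 - m)/2 = 2 - m/2)
p = 8 (p = -1*(-8) = 8)
g(O, M) = 8 + M² (g(O, M) = 8 + M*M = 8 + M²)
2835 + g(-3, H(2, 0)) = 2835 + (8 + (2 - ½*0)²) = 2835 + (8 + (2 + 0)²) = 2835 + (8 + 2²) = 2835 + (8 + 4) = 2835 + 12 = 2847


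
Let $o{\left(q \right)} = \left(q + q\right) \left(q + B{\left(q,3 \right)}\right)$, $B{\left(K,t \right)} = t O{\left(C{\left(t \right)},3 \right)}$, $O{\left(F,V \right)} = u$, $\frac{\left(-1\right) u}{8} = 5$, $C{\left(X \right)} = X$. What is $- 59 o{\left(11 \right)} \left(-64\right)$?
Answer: $-9054848$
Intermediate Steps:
$u = -40$ ($u = \left(-8\right) 5 = -40$)
$O{\left(F,V \right)} = -40$
$B{\left(K,t \right)} = - 40 t$ ($B{\left(K,t \right)} = t \left(-40\right) = - 40 t$)
$o{\left(q \right)} = 2 q \left(-120 + q\right)$ ($o{\left(q \right)} = \left(q + q\right) \left(q - 120\right) = 2 q \left(q - 120\right) = 2 q \left(-120 + q\right)$)
$- 59 o{\left(11 \right)} \left(-64\right) = - 59 \cdot 2 \cdot 11 \left(-120 + 11\right) \left(-64\right) = - 59 \cdot 2 \cdot 11 \left(-109\right) \left(-64\right) = \left(-59\right) \left(-2398\right) \left(-64\right) = 141482 \left(-64\right) = -9054848$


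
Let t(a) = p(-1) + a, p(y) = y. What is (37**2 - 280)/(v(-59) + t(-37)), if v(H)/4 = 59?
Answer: 11/2 ≈ 5.5000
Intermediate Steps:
v(H) = 236 (v(H) = 4*59 = 236)
t(a) = -1 + a
(37**2 - 280)/(v(-59) + t(-37)) = (37**2 - 280)/(236 + (-1 - 37)) = (1369 - 280)/(236 - 38) = 1089/198 = 1089*(1/198) = 11/2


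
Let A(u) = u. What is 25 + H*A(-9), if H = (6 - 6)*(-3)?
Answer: 25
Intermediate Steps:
H = 0 (H = 0*(-3) = 0)
25 + H*A(-9) = 25 + 0*(-9) = 25 + 0 = 25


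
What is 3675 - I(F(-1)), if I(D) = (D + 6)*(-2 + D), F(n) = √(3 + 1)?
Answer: 3675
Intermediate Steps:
F(n) = 2 (F(n) = √4 = 2)
I(D) = (-2 + D)*(6 + D) (I(D) = (6 + D)*(-2 + D) = (-2 + D)*(6 + D))
3675 - I(F(-1)) = 3675 - (-12 + 2² + 4*2) = 3675 - (-12 + 4 + 8) = 3675 - 1*0 = 3675 + 0 = 3675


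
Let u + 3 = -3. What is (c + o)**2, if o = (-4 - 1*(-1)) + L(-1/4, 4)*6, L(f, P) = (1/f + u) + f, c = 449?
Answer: 591361/4 ≈ 1.4784e+5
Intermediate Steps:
u = -6 (u = -3 - 3 = -6)
L(f, P) = -6 + f + 1/f (L(f, P) = (1/f - 6) + f = (-6 + 1/f) + f = -6 + f + 1/f)
o = -129/2 (o = (-4 - 1*(-1)) + (-6 - 1/4 + 1/(-1/4))*6 = (-4 + 1) + (-6 - 1*1/4 + 1/(-1*1/4))*6 = -3 + (-6 - 1/4 + 1/(-1/4))*6 = -3 + (-6 - 1/4 - 4)*6 = -3 - 41/4*6 = -3 - 123/2 = -129/2 ≈ -64.500)
(c + o)**2 = (449 - 129/2)**2 = (769/2)**2 = 591361/4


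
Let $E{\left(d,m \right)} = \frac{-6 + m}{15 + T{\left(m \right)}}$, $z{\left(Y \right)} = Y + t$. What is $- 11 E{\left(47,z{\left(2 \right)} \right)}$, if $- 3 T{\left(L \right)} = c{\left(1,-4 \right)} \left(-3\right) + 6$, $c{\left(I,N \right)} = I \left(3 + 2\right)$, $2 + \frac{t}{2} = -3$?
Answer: $\frac{77}{9} \approx 8.5556$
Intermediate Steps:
$t = -10$ ($t = -4 + 2 \left(-3\right) = -4 - 6 = -10$)
$c{\left(I,N \right)} = 5 I$ ($c{\left(I,N \right)} = I 5 = 5 I$)
$T{\left(L \right)} = 3$ ($T{\left(L \right)} = - \frac{5 \cdot 1 \left(-3\right) + 6}{3} = - \frac{5 \left(-3\right) + 6}{3} = - \frac{-15 + 6}{3} = \left(- \frac{1}{3}\right) \left(-9\right) = 3$)
$z{\left(Y \right)} = -10 + Y$ ($z{\left(Y \right)} = Y - 10 = -10 + Y$)
$E{\left(d,m \right)} = - \frac{1}{3} + \frac{m}{18}$ ($E{\left(d,m \right)} = \frac{-6 + m}{15 + 3} = \frac{-6 + m}{18} = \left(-6 + m\right) \frac{1}{18} = - \frac{1}{3} + \frac{m}{18}$)
$- 11 E{\left(47,z{\left(2 \right)} \right)} = - 11 \left(- \frac{1}{3} + \frac{-10 + 2}{18}\right) = - 11 \left(- \frac{1}{3} + \frac{1}{18} \left(-8\right)\right) = - 11 \left(- \frac{1}{3} - \frac{4}{9}\right) = \left(-11\right) \left(- \frac{7}{9}\right) = \frac{77}{9}$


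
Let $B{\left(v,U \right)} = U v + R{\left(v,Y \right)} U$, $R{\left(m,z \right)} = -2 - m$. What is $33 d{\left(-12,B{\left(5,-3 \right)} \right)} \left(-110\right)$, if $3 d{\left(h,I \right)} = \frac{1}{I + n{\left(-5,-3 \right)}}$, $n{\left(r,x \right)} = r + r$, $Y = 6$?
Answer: $\frac{605}{2} \approx 302.5$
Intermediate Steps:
$n{\left(r,x \right)} = 2 r$
$B{\left(v,U \right)} = U v + U \left(-2 - v\right)$ ($B{\left(v,U \right)} = U v + \left(-2 - v\right) U = U v + U \left(-2 - v\right)$)
$d{\left(h,I \right)} = \frac{1}{3 \left(-10 + I\right)}$ ($d{\left(h,I \right)} = \frac{1}{3 \left(I + 2 \left(-5\right)\right)} = \frac{1}{3 \left(I - 10\right)} = \frac{1}{3 \left(-10 + I\right)}$)
$33 d{\left(-12,B{\left(5,-3 \right)} \right)} \left(-110\right) = 33 \frac{1}{3 \left(-10 - -6\right)} \left(-110\right) = 33 \frac{1}{3 \left(-10 + 6\right)} \left(-110\right) = 33 \frac{1}{3 \left(-4\right)} \left(-110\right) = 33 \cdot \frac{1}{3} \left(- \frac{1}{4}\right) \left(-110\right) = 33 \left(- \frac{1}{12}\right) \left(-110\right) = \left(- \frac{11}{4}\right) \left(-110\right) = \frac{605}{2}$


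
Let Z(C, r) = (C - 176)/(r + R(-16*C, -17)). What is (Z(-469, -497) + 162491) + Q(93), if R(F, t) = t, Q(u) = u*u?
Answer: 87966605/514 ≈ 1.7114e+5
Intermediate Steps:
Q(u) = u²
Z(C, r) = (-176 + C)/(-17 + r) (Z(C, r) = (C - 176)/(r - 17) = (-176 + C)/(-17 + r))
(Z(-469, -497) + 162491) + Q(93) = ((-176 - 469)/(-17 - 497) + 162491) + 93² = (-645/(-514) + 162491) + 8649 = (-1/514*(-645) + 162491) + 8649 = (645/514 + 162491) + 8649 = 83521019/514 + 8649 = 87966605/514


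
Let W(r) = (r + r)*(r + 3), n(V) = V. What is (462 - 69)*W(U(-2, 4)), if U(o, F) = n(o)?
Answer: -1572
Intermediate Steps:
U(o, F) = o
W(r) = 2*r*(3 + r) (W(r) = (2*r)*(3 + r) = 2*r*(3 + r))
(462 - 69)*W(U(-2, 4)) = (462 - 69)*(2*(-2)*(3 - 2)) = 393*(2*(-2)*1) = 393*(-4) = -1572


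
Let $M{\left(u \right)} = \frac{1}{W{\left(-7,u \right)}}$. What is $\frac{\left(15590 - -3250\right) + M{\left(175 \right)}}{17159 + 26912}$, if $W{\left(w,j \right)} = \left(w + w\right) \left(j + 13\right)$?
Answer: $\frac{49586879}{115994872} \approx 0.42749$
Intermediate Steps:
$W{\left(w,j \right)} = 2 w \left(13 + j\right)$
$M{\left(u \right)} = \frac{1}{-182 - 14 u}$ ($M{\left(u \right)} = \frac{1}{2 \left(-7\right) \left(13 + u\right)} = \frac{1}{-182 - 14 u}$)
$\frac{\left(15590 - -3250\right) + M{\left(175 \right)}}{17159 + 26912} = \frac{\left(15590 - -3250\right) - \frac{1}{182 + 14 \cdot 175}}{17159 + 26912} = \frac{\left(15590 + 3250\right) - \frac{1}{182 + 2450}}{44071} = \left(18840 - \frac{1}{2632}\right) \frac{1}{44071} = \frac{49586879}{2632} \cdot \frac{1}{44071} = \frac{49586879}{115994872}$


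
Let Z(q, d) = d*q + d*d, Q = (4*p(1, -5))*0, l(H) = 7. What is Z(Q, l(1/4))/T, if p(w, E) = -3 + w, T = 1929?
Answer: 49/1929 ≈ 0.025402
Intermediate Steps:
Q = 0 (Q = (4*(-3 + 1))*0 = (4*(-2))*0 = -8*0 = 0)
Z(q, d) = d² + d*q (Z(q, d) = d*q + d² = d² + d*q)
Z(Q, l(1/4))/T = (7*(7 + 0))/1929 = (7*7)*(1/1929) = 49*(1/1929) = 49/1929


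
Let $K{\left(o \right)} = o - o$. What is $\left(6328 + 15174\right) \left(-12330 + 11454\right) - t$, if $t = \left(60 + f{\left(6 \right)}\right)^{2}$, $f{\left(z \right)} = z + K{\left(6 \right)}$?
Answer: $-18840108$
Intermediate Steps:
$K{\left(o \right)} = 0$
$f{\left(z \right)} = z$ ($f{\left(z \right)} = z + 0 = z$)
$t = 4356$ ($t = \left(60 + 6\right)^{2} = 66^{2} = 4356$)
$\left(6328 + 15174\right) \left(-12330 + 11454\right) - t = \left(6328 + 15174\right) \left(-12330 + 11454\right) - 4356 = 21502 \left(-876\right) - 4356 = -18835752 - 4356 = -18840108$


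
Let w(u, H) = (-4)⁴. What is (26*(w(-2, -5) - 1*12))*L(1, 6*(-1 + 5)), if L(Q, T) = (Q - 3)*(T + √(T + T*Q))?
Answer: -304512 - 50752*√3 ≈ -3.9242e+5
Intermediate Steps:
w(u, H) = 256
L(Q, T) = (-3 + Q)*(T + √(T + Q*T))
(26*(w(-2, -5) - 1*12))*L(1, 6*(-1 + 5)) = (26*(256 - 1*12))*(-18*(-1 + 5) - 3*√(1 + 1)*(√6*√(-1 + 5)) + 1*(6*(-1 + 5)) + 1*√((6*(-1 + 5))*(1 + 1))) = (26*(256 - 12))*(-18*4 - 3*√2*(2*√6) + 1*(6*4) + 1*√((6*4)*2)) = (26*244)*(-3*24 - 3*4*√3 + 1*24 + 1*√(24*2)) = 6344*(-72 - 12*√3 + 24 + 1*√48) = 6344*(-72 - 12*√3 + 24 + 1*(4*√3)) = 6344*(-72 - 12*√3 + 24 + 4*√3) = 6344*(-48 - 8*√3) = -304512 - 50752*√3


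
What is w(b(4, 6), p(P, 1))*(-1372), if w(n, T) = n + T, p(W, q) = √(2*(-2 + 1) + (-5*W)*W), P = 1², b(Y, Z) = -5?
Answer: 6860 - 1372*I*√7 ≈ 6860.0 - 3630.0*I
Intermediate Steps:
P = 1
p(W, q) = √(-2 - 5*W²) (p(W, q) = √(2*(-1) - 5*W²) = √(-2 - 5*W²))
w(n, T) = T + n
w(b(4, 6), p(P, 1))*(-1372) = (√(-2 - 5*1²) - 5)*(-1372) = (√(-2 - 5*1) - 5)*(-1372) = (√(-2 - 5) - 5)*(-1372) = (√(-7) - 5)*(-1372) = (I*√7 - 5)*(-1372) = (-5 + I*√7)*(-1372) = 6860 - 1372*I*√7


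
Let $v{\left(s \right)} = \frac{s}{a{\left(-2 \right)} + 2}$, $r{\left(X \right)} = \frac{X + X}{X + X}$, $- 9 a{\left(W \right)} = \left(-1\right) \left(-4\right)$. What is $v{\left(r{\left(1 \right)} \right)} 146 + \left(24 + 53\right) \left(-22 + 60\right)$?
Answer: $\frac{21139}{7} \approx 3019.9$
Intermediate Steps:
$a{\left(W \right)} = - \frac{4}{9}$ ($a{\left(W \right)} = - \frac{\left(-1\right) \left(-4\right)}{9} = \left(- \frac{1}{9}\right) 4 = - \frac{4}{9}$)
$r{\left(X \right)} = 1$ ($r{\left(X \right)} = \frac{2 X}{2 X} = 2 X \frac{1}{2 X} = 1$)
$v{\left(s \right)} = \frac{9 s}{14}$ ($v{\left(s \right)} = \frac{s}{- \frac{4}{9} + 2} = \frac{s}{\frac{14}{9}} = s \frac{9}{14} = \frac{9 s}{14}$)
$v{\left(r{\left(1 \right)} \right)} 146 + \left(24 + 53\right) \left(-22 + 60\right) = \frac{9}{14} \cdot 1 \cdot 146 + \left(24 + 53\right) \left(-22 + 60\right) = \frac{9}{14} \cdot 146 + 77 \cdot 38 = \frac{657}{7} + 2926 = \frac{21139}{7}$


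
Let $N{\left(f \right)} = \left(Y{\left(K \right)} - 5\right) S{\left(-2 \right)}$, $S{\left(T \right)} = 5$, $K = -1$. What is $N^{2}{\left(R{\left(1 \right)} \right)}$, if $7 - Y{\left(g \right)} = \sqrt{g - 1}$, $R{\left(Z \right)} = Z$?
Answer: $50 - 100 i \sqrt{2} \approx 50.0 - 141.42 i$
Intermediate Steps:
$Y{\left(g \right)} = 7 - \sqrt{-1 + g}$ ($Y{\left(g \right)} = 7 - \sqrt{g - 1} = 7 - \sqrt{-1 + g}$)
$N{\left(f \right)} = 10 - 5 i \sqrt{2}$ ($N{\left(f \right)} = \left(\left(7 - \sqrt{-1 - 1}\right) - 5\right) 5 = \left(\left(7 - \sqrt{-2}\right) - 5\right) 5 = \left(\left(7 - i \sqrt{2}\right) - 5\right) 5 = \left(2 - i \sqrt{2}\right) 5 = 10 - 5 i \sqrt{2}$)
$N^{2}{\left(R{\left(1 \right)} \right)} = \left(10 - 5 i \sqrt{2}\right)^{2}$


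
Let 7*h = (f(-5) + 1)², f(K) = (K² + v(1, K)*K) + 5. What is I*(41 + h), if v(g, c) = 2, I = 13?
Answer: 1352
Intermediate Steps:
f(K) = 5 + K² + 2*K (f(K) = (K² + 2*K) + 5 = 5 + K² + 2*K)
h = 63 (h = ((5 + (-5)² + 2*(-5)) + 1)²/7 = ((5 + 25 - 10) + 1)²/7 = (20 + 1)²/7 = (⅐)*21² = (⅐)*441 = 63)
I*(41 + h) = 13*(41 + 63) = 13*104 = 1352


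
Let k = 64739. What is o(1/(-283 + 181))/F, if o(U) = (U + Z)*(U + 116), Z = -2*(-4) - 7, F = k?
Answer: 1194931/673544556 ≈ 0.0017741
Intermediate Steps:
F = 64739
Z = 1 (Z = 8 - 7 = 1)
o(U) = (1 + U)*(116 + U) (o(U) = (U + 1)*(U + 116) = (1 + U)*(116 + U))
o(1/(-283 + 181))/F = (116 + (1/(-283 + 181))² + 117/(-283 + 181))/64739 = (116 + (1/(-102))² + 117/(-102))*(1/64739) = (116 + (-1/102)² + 117*(-1/102))*(1/64739) = (116 + 1/10404 - 39/34)*(1/64739) = (1194931/10404)*(1/64739) = 1194931/673544556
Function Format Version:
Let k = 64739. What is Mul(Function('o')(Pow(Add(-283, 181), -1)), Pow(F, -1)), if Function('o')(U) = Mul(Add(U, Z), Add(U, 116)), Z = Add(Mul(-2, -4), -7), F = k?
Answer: Rational(1194931, 673544556) ≈ 0.0017741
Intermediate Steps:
F = 64739
Z = 1 (Z = Add(8, -7) = 1)
Function('o')(U) = Mul(Add(1, U), Add(116, U)) (Function('o')(U) = Mul(Add(U, 1), Add(U, 116)) = Mul(Add(1, U), Add(116, U)))
Mul(Function('o')(Pow(Add(-283, 181), -1)), Pow(F, -1)) = Mul(Add(116, Pow(Pow(Add(-283, 181), -1), 2), Mul(117, Pow(Add(-283, 181), -1))), Pow(64739, -1)) = Mul(Add(116, Pow(Pow(-102, -1), 2), Mul(117, Pow(-102, -1))), Rational(1, 64739)) = Mul(Add(116, Pow(Rational(-1, 102), 2), Mul(117, Rational(-1, 102))), Rational(1, 64739)) = Mul(Add(116, Rational(1, 10404), Rational(-39, 34)), Rational(1, 64739)) = Mul(Rational(1194931, 10404), Rational(1, 64739)) = Rational(1194931, 673544556)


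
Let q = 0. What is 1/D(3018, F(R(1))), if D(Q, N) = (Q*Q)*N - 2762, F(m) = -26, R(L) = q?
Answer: -1/236819186 ≈ -4.2226e-9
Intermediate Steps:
R(L) = 0
D(Q, N) = -2762 + N*Q**2 (D(Q, N) = Q**2*N - 2762 = N*Q**2 - 2762 = -2762 + N*Q**2)
1/D(3018, F(R(1))) = 1/(-2762 - 26*3018**2) = 1/(-2762 - 26*9108324) = 1/(-2762 - 236816424) = 1/(-236819186) = -1/236819186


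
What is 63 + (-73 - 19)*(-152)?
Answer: 14047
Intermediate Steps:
63 + (-73 - 19)*(-152) = 63 - 92*(-152) = 63 + 13984 = 14047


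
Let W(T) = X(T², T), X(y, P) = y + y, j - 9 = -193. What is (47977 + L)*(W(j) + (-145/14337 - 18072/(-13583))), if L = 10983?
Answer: 777473456908215760/194739471 ≈ 3.9924e+9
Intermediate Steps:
j = -184 (j = 9 - 193 = -184)
X(y, P) = 2*y
W(T) = 2*T²
(47977 + L)*(W(j) + (-145/14337 - 18072/(-13583))) = (47977 + 10983)*(2*(-184)² + (-145/14337 - 18072/(-13583))) = 58960*(2*33856 + (-145*1/14337 - 18072*(-1/13583))) = 58960*(67712 + (-145/14337 + 18072/13583)) = 58960*(67712 + 257128729/194739471) = 58960*(13186456189081/194739471) = 777473456908215760/194739471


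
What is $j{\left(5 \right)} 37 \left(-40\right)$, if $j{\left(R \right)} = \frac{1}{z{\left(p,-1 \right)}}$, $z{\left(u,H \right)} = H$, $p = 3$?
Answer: $1480$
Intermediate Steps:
$j{\left(R \right)} = -1$ ($j{\left(R \right)} = \frac{1}{-1} = -1$)
$j{\left(5 \right)} 37 \left(-40\right) = \left(-1\right) 37 \left(-40\right) = \left(-37\right) \left(-40\right) = 1480$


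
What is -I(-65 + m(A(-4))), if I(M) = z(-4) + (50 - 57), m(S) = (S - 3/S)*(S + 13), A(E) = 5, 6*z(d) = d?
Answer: 23/3 ≈ 7.6667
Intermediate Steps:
z(d) = d/6
m(S) = (13 + S)*(S - 3/S) (m(S) = (S - 3/S)*(13 + S) = (13 + S)*(S - 3/S))
I(M) = -23/3 (I(M) = (⅙)*(-4) + (50 - 57) = -⅔ - 7 = -23/3)
-I(-65 + m(A(-4))) = -1*(-23/3) = 23/3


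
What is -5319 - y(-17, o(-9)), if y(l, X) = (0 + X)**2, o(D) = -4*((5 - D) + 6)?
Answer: -11719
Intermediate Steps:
o(D) = -44 + 4*D (o(D) = -4*(11 - D) = -44 + 4*D)
y(l, X) = X**2
-5319 - y(-17, o(-9)) = -5319 - (-44 + 4*(-9))**2 = -5319 - (-44 - 36)**2 = -5319 - 1*(-80)**2 = -5319 - 1*6400 = -5319 - 6400 = -11719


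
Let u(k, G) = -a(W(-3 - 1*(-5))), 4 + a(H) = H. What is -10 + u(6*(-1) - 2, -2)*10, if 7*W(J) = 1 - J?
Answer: 220/7 ≈ 31.429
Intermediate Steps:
W(J) = ⅐ - J/7 (W(J) = (1 - J)/7 = ⅐ - J/7)
a(H) = -4 + H
u(k, G) = 29/7 (u(k, G) = -(-4 + (⅐ - (-3 - 1*(-5))/7)) = -(-4 + (⅐ - (-3 + 5)/7)) = -(-4 + (⅐ - ⅐*2)) = -(-4 + (⅐ - 2/7)) = -(-4 - ⅐) = -1*(-29/7) = 29/7)
-10 + u(6*(-1) - 2, -2)*10 = -10 + (29/7)*10 = -10 + 290/7 = 220/7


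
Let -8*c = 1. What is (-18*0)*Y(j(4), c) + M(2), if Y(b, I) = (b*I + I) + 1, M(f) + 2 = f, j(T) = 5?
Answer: 0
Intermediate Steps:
c = -⅛ (c = -⅛*1 = -⅛ ≈ -0.12500)
M(f) = -2 + f
Y(b, I) = 1 + I + I*b (Y(b, I) = (I*b + I) + 1 = (I + I*b) + 1 = 1 + I + I*b)
(-18*0)*Y(j(4), c) + M(2) = (-18*0)*(1 - ⅛ - ⅛*5) + (-2 + 2) = 0*(1 - ⅛ - 5/8) + 0 = 0*(¼) + 0 = 0 + 0 = 0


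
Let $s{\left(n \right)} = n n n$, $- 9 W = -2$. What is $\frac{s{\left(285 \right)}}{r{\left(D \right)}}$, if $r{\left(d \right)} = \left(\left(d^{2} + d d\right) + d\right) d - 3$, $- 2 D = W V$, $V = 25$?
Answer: $- \frac{16875712125}{27812} \approx -6.0678 \cdot 10^{5}$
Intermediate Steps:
$W = \frac{2}{9}$ ($W = \left(- \frac{1}{9}\right) \left(-2\right) = \frac{2}{9} \approx 0.22222$)
$s{\left(n \right)} = n^{3}$ ($s{\left(n \right)} = n^{2} n = n^{3}$)
$D = - \frac{25}{9}$ ($D = - \frac{\frac{2}{9} \cdot 25}{2} = \left(- \frac{1}{2}\right) \frac{50}{9} = - \frac{25}{9} \approx -2.7778$)
$r{\left(d \right)} = -3 + d \left(d + 2 d^{2}\right)$ ($r{\left(d \right)} = \left(\left(d^{2} + d^{2}\right) + d\right) d - 3 = \left(2 d^{2} + d\right) d - 3 = \left(d + 2 d^{2}\right) d - 3 = d \left(d + 2 d^{2}\right) - 3 = -3 + d \left(d + 2 d^{2}\right)$)
$\frac{s{\left(285 \right)}}{r{\left(D \right)}} = \frac{285^{3}}{-3 + \left(- \frac{25}{9}\right)^{2} + 2 \left(- \frac{25}{9}\right)^{3}} = \frac{23149125}{-3 + \frac{625}{81} + 2 \left(- \frac{15625}{729}\right)} = \frac{23149125}{-3 + \frac{625}{81} - \frac{31250}{729}} = \frac{23149125}{- \frac{27812}{729}} = 23149125 \left(- \frac{729}{27812}\right) = - \frac{16875712125}{27812}$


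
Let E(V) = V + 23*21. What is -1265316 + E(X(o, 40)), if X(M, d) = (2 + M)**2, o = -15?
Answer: -1264664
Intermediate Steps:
E(V) = 483 + V (E(V) = V + 483 = 483 + V)
-1265316 + E(X(o, 40)) = -1265316 + (483 + (2 - 15)**2) = -1265316 + (483 + (-13)**2) = -1265316 + (483 + 169) = -1265316 + 652 = -1264664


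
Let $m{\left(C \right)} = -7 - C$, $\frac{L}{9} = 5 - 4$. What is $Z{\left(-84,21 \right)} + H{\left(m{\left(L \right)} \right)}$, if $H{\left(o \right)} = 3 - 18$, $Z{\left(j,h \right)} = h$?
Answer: $6$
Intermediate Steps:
$L = 9$ ($L = 9 \left(5 - 4\right) = 9 \cdot 1 = 9$)
$H{\left(o \right)} = -15$ ($H{\left(o \right)} = 3 - 18 = -15$)
$Z{\left(-84,21 \right)} + H{\left(m{\left(L \right)} \right)} = 21 - 15 = 6$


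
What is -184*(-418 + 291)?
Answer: 23368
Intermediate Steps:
-184*(-418 + 291) = -184*(-127) = 23368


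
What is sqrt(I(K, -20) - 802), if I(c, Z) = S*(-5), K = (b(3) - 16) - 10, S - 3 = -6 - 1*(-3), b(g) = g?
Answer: I*sqrt(802) ≈ 28.32*I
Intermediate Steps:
S = 0 (S = 3 + (-6 - 1*(-3)) = 3 + (-6 + 3) = 3 - 3 = 0)
K = -23 (K = (3 - 16) - 10 = -13 - 10 = -23)
I(c, Z) = 0 (I(c, Z) = 0*(-5) = 0)
sqrt(I(K, -20) - 802) = sqrt(0 - 802) = sqrt(-802) = I*sqrt(802)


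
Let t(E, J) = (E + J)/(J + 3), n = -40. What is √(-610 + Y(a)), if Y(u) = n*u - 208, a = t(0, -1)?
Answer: I*√798 ≈ 28.249*I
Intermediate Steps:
t(E, J) = (E + J)/(3 + J)
a = -½ (a = (0 - 1)/(3 - 1) = -1/2 = (½)*(-1) = -½ ≈ -0.50000)
Y(u) = -208 - 40*u (Y(u) = -40*u - 208 = -208 - 40*u)
√(-610 + Y(a)) = √(-610 + (-208 - 40*(-½))) = √(-610 + (-208 + 20)) = √(-610 - 188) = √(-798) = I*√798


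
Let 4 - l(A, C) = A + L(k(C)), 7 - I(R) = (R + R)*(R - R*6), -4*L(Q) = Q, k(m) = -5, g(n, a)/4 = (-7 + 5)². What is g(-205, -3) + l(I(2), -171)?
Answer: -113/4 ≈ -28.250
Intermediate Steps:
g(n, a) = 16 (g(n, a) = 4*(-7 + 5)² = 4*(-2)² = 4*4 = 16)
L(Q) = -Q/4
I(R) = 7 + 10*R² (I(R) = 7 - (R + R)*(R - R*6) = 7 - 2*R*(R - 6*R) = 7 - 2*R*(-5*R) = 7 - (-10)*R² = 7 + 10*R²)
l(A, C) = 11/4 - A (l(A, C) = 4 - (A - ¼*(-5)) = 4 - (A + 5/4) = 4 - (5/4 + A) = 4 + (-5/4 - A) = 11/4 - A)
g(-205, -3) + l(I(2), -171) = 16 + (11/4 - (7 + 10*2²)) = 16 + (11/4 - (7 + 10*4)) = 16 + (11/4 - (7 + 40)) = 16 + (11/4 - 1*47) = 16 + (11/4 - 47) = 16 - 177/4 = -113/4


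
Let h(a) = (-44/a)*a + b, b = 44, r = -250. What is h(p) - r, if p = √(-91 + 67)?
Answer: 250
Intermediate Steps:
p = 2*I*√6 (p = √(-24) = 2*I*√6 ≈ 4.899*I)
h(a) = 0 (h(a) = (-44/a)*a + 44 = -44 + 44 = 0)
h(p) - r = 0 - 1*(-250) = 0 + 250 = 250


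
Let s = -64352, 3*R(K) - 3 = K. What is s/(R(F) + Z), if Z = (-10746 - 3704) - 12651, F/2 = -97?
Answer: 96528/40747 ≈ 2.3690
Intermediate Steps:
F = -194 (F = 2*(-97) = -194)
R(K) = 1 + K/3
Z = -27101 (Z = -14450 - 12651 = -27101)
s/(R(F) + Z) = -64352/((1 + (⅓)*(-194)) - 27101) = -64352/((1 - 194/3) - 27101) = -64352/(-191/3 - 27101) = -64352/(-81494/3) = -64352*(-3/81494) = 96528/40747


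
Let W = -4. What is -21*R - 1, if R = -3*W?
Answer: -253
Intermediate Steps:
R = 12 (R = -3*(-4) = 12)
-21*R - 1 = -21*12 - 1 = -252 - 1 = -253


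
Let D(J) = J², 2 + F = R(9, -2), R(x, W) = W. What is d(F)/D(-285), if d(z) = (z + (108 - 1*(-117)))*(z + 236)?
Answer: 51272/81225 ≈ 0.63123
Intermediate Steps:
F = -4 (F = -2 - 2 = -4)
d(z) = (225 + z)*(236 + z) (d(z) = (z + (108 + 117))*(236 + z) = (z + 225)*(236 + z) = (225 + z)*(236 + z))
d(F)/D(-285) = (53100 + (-4)² + 461*(-4))/((-285)²) = (53100 + 16 - 1844)/81225 = 51272*(1/81225) = 51272/81225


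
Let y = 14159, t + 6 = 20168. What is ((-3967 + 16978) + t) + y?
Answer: 47332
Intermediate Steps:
t = 20162 (t = -6 + 20168 = 20162)
((-3967 + 16978) + t) + y = ((-3967 + 16978) + 20162) + 14159 = (13011 + 20162) + 14159 = 33173 + 14159 = 47332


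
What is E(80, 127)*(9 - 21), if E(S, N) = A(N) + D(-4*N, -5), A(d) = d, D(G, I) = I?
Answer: -1464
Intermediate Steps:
E(S, N) = -5 + N (E(S, N) = N - 5 = -5 + N)
E(80, 127)*(9 - 21) = (-5 + 127)*(9 - 21) = 122*(-12) = -1464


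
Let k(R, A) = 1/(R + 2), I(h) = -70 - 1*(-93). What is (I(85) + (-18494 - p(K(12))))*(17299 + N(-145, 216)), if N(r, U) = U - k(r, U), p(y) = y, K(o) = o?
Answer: -46293372018/143 ≈ -3.2373e+8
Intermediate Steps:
I(h) = 23 (I(h) = -70 + 93 = 23)
k(R, A) = 1/(2 + R)
N(r, U) = U - 1/(2 + r)
(I(85) + (-18494 - p(K(12))))*(17299 + N(-145, 216)) = (23 + (-18494 - 1*12))*(17299 + (-1 + 216*(2 - 145))/(2 - 145)) = (23 + (-18494 - 12))*(17299 + (-1 + 216*(-143))/(-143)) = (23 - 18506)*(17299 - (-1 - 30888)/143) = -18483*(17299 - 1/143*(-30889)) = -18483*(17299 + 30889/143) = -18483*2504646/143 = -46293372018/143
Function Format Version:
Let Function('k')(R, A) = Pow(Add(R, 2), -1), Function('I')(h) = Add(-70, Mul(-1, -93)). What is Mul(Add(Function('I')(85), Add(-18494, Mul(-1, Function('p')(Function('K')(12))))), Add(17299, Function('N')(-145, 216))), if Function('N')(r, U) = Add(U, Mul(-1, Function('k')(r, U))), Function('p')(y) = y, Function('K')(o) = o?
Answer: Rational(-46293372018, 143) ≈ -3.2373e+8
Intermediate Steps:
Function('I')(h) = 23 (Function('I')(h) = Add(-70, 93) = 23)
Function('k')(R, A) = Pow(Add(2, R), -1)
Function('N')(r, U) = Add(U, Mul(-1, Pow(Add(2, r), -1)))
Mul(Add(Function('I')(85), Add(-18494, Mul(-1, Function('p')(Function('K')(12))))), Add(17299, Function('N')(-145, 216))) = Mul(Add(23, Add(-18494, Mul(-1, 12))), Add(17299, Mul(Pow(Add(2, -145), -1), Add(-1, Mul(216, Add(2, -145)))))) = Mul(Add(23, Add(-18494, -12)), Add(17299, Mul(Pow(-143, -1), Add(-1, Mul(216, -143))))) = Mul(Add(23, -18506), Add(17299, Mul(Rational(-1, 143), Add(-1, -30888)))) = Mul(-18483, Add(17299, Mul(Rational(-1, 143), -30889))) = Mul(-18483, Add(17299, Rational(30889, 143))) = Mul(-18483, Rational(2504646, 143)) = Rational(-46293372018, 143)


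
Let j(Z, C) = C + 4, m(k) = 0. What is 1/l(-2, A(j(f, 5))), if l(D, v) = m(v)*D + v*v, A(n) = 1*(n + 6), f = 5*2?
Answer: 1/225 ≈ 0.0044444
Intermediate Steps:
f = 10
j(Z, C) = 4 + C
A(n) = 6 + n (A(n) = 1*(6 + n) = 6 + n)
l(D, v) = v² (l(D, v) = 0*D + v*v = 0 + v² = v²)
1/l(-2, A(j(f, 5))) = 1/((6 + (4 + 5))²) = 1/((6 + 9)²) = 1/(15²) = 1/225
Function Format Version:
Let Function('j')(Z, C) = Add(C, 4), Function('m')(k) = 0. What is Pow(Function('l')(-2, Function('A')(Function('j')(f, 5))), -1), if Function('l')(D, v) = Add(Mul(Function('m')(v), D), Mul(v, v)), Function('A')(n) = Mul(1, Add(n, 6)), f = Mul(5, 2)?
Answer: Rational(1, 225) ≈ 0.0044444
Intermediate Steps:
f = 10
Function('j')(Z, C) = Add(4, C)
Function('A')(n) = Add(6, n) (Function('A')(n) = Mul(1, Add(6, n)) = Add(6, n))
Function('l')(D, v) = Pow(v, 2) (Function('l')(D, v) = Add(Mul(0, D), Mul(v, v)) = Add(0, Pow(v, 2)) = Pow(v, 2))
Pow(Function('l')(-2, Function('A')(Function('j')(f, 5))), -1) = Pow(Pow(Add(6, Add(4, 5)), 2), -1) = Pow(Pow(Add(6, 9), 2), -1) = Pow(Pow(15, 2), -1) = Pow(225, -1) = Rational(1, 225)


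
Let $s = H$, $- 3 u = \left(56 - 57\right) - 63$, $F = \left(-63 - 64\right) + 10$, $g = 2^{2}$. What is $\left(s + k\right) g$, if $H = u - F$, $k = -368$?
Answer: $- \frac{2756}{3} \approx -918.67$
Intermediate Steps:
$g = 4$
$F = -117$ ($F = -127 + 10 = -117$)
$u = \frac{64}{3}$ ($u = - \frac{\left(56 - 57\right) - 63}{3} = - \frac{-1 - 63}{3} = \left(- \frac{1}{3}\right) \left(-64\right) = \frac{64}{3} \approx 21.333$)
$H = \frac{415}{3}$ ($H = \frac{64}{3} - -117 = \frac{64}{3} + 117 = \frac{415}{3} \approx 138.33$)
$s = \frac{415}{3} \approx 138.33$
$\left(s + k\right) g = \left(\frac{415}{3} - 368\right) 4 = \left(- \frac{689}{3}\right) 4 = - \frac{2756}{3}$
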